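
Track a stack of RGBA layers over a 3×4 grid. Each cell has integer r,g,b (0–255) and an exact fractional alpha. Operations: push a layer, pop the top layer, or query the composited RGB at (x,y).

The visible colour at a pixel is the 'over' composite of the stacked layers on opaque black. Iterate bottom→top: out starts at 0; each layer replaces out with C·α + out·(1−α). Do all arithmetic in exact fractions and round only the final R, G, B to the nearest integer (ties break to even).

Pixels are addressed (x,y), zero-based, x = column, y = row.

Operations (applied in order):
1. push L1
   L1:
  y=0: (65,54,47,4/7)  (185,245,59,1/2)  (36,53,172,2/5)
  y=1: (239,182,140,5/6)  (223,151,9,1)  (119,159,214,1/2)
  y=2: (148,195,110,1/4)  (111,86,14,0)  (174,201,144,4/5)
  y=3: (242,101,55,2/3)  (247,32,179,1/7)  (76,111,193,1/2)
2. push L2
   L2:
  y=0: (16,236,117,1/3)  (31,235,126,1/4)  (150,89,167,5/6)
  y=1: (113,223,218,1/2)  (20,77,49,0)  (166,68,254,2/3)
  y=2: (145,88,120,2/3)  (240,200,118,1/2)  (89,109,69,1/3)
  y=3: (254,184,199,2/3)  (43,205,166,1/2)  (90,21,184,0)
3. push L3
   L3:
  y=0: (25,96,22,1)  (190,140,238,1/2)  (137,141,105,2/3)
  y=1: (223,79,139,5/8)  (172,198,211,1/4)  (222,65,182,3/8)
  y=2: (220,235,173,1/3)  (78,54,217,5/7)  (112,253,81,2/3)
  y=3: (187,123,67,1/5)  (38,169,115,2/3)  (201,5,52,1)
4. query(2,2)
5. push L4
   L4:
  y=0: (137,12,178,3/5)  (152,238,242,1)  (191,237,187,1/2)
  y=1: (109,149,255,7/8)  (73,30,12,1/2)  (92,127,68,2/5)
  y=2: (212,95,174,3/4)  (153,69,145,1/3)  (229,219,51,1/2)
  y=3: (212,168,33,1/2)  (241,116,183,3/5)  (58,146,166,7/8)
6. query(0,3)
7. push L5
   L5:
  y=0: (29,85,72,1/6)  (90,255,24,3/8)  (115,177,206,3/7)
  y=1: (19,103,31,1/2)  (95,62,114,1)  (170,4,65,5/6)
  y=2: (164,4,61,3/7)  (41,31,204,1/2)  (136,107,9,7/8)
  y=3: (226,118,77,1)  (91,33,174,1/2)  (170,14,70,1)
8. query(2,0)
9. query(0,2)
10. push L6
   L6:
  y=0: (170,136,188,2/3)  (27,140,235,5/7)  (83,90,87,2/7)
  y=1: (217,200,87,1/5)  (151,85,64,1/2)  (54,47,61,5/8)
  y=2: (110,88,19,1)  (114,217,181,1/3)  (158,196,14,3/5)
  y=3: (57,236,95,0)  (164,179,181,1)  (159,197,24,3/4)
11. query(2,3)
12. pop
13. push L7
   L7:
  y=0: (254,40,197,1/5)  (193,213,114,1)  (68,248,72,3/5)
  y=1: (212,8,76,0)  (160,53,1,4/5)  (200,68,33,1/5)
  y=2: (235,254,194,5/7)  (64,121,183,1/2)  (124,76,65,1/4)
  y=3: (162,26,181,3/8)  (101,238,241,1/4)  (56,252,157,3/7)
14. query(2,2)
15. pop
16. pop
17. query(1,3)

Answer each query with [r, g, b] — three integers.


(2,2) stack=L1,L2,L3; from [0,0,0]:
L1 α=4/5: [696/5, 804/5, 576/5]
L2 α=1/3: [1837/15, 2153/15, 499/5]
L3 α=2/3: [5197/45, 9743/45, 1309/15]
= [115, 217, 87]

query (0,3) [L1,L2,L3,L4] — begin 0,0,0
L1 α=2/3: [484/3, 202/3, 110/3]
L2 α=2/3: [2008/9, 1306/9, 1304/9]
L3 α=1/5: [1943/9, 6331/45, 5819/45]
L4 α=1/2: [3851/18, 13891/90, 3652/45]
→ [214, 154, 81]

(2,0) stack=L1,L2,L3,L4,L5; from [0,0,0]:
after L1 α=2/5: [72/5, 106/5, 344/5]
after L2 α=5/6: [637/5, 777/10, 4519/30]
after L3 α=2/3: [669/5, 1199/10, 10819/90]
after L4 α=1/2: [812/5, 3569/20, 27649/180]
after L5 α=3/7: [4973/35, 6224/35, 55459/315]
rounded: [142, 178, 176]

(0,2) stack=L1,L2,L3,L4,L5; from [0,0,0]:
L1 α=1/4: [37, 195/4, 55/2]
L2 α=2/3: [109, 899/12, 535/6]
L3 α=1/3: [146, 2309/18, 1054/9]
L4 α=3/4: [391/2, 7439/72, 1438/9]
L5 α=3/7: [182, 7655/126, 1057/9]
rounded: [182, 61, 117]

query (2,3) [L1,L2,L3,L4,L5,L6] — begin 0,0,0
L1 α=1/2: [38, 111/2, 193/2]
L2 α=0: [38, 111/2, 193/2]
L3 α=1: [201, 5, 52]
L4 α=7/8: [607/8, 1027/8, 607/4]
L5 α=1: [170, 14, 70]
L6 α=3/4: [647/4, 605/4, 71/2]
rounded: [162, 151, 36]

(2,2) stack=L1,L2,L3,L4,L5,L7; from [0,0,0]:
after L1 α=4/5: [696/5, 804/5, 576/5]
after L2 α=1/3: [1837/15, 2153/15, 499/5]
after L3 α=2/3: [5197/45, 9743/45, 1309/15]
after L4 α=1/2: [7751/45, 9799/45, 1037/15]
after L5 α=7/8: [50591/360, 5438/45, 991/60]
after L7 α=1/4: [65471/480, 3289/30, 2291/80]
→ [136, 110, 29]

at x=1,y=3 over L1,L2,L3,L4:
after L1 α=1/7: [247/7, 32/7, 179/7]
after L2 α=1/2: [274/7, 1467/14, 1341/14]
after L3 α=2/3: [806/21, 6199/42, 4561/42]
after L4 α=3/5: [3359/21, 13507/105, 3218/21]
rounded: [160, 129, 153]


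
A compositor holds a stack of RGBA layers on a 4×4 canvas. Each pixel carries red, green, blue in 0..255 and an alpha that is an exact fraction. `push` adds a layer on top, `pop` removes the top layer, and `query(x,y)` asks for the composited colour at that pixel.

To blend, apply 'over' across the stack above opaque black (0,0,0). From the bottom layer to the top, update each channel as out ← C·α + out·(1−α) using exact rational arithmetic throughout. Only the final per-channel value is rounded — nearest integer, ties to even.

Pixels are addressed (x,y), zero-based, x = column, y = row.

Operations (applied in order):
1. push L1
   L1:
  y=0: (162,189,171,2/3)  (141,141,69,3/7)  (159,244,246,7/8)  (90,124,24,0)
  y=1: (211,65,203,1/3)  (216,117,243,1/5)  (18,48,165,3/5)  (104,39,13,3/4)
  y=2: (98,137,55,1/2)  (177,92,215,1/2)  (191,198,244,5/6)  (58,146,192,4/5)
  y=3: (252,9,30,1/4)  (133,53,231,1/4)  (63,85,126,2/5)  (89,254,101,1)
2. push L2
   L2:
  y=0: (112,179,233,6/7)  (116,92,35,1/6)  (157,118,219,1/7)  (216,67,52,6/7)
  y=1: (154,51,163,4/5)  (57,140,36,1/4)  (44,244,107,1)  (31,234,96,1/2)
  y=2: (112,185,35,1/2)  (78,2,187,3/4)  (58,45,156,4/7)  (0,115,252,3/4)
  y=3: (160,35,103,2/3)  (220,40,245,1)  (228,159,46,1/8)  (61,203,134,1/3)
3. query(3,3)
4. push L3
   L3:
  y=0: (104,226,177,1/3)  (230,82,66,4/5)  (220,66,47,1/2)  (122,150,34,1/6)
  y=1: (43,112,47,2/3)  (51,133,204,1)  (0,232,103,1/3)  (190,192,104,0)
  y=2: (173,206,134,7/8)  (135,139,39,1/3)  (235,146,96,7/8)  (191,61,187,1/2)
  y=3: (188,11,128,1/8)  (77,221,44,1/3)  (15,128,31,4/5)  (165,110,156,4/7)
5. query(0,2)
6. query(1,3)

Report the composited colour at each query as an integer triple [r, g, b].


query (3,3) [L1,L2] — begin 0,0,0
after L1 α=1: [89, 254, 101]
after L2 α=1/3: [239/3, 237, 112]
rounded: [80, 237, 112]

at x=0,y=2 over L1,L2,L3:
+L1 (α=1/2) → [49, 137/2, 55/2]
+L2 (α=1/2) → [161/2, 507/4, 125/4]
+L3 (α=7/8) → [2583/16, 6275/32, 3877/32]
= [161, 196, 121]

query (1,3) [L1,L2,L3] — begin 0,0,0
L1 α=1/4: [133/4, 53/4, 231/4]
L2 α=1: [220, 40, 245]
L3 α=1/3: [517/3, 301/3, 178]
→ [172, 100, 178]


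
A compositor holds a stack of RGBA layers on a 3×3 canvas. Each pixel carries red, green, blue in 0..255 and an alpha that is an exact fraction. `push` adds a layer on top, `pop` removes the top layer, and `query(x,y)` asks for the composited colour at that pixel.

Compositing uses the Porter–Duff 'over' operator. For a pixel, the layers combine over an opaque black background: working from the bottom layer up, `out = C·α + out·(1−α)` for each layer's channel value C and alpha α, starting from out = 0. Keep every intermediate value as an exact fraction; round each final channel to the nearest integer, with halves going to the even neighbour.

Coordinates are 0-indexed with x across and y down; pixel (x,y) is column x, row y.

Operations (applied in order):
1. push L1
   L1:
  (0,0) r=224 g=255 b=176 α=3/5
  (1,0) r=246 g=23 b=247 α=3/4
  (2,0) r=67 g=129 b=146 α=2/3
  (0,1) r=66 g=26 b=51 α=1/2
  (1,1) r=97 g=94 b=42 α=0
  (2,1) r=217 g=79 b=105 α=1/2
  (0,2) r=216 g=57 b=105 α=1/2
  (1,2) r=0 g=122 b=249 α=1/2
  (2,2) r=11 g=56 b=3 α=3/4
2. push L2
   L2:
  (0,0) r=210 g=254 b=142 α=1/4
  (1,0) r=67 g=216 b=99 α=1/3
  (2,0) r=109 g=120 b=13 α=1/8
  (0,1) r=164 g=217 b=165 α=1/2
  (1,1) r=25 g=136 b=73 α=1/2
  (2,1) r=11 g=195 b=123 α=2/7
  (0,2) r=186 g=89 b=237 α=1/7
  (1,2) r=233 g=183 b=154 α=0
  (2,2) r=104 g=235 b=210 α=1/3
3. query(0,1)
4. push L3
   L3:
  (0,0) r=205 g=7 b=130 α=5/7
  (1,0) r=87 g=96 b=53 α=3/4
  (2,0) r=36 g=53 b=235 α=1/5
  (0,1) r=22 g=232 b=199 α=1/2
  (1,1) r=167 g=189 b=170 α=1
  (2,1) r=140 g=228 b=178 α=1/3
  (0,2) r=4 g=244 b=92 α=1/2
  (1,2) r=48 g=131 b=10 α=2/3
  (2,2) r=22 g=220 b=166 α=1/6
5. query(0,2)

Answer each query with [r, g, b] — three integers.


at x=0,y=1 over L1,L2:
after L1 α=1/2: [33, 13, 51/2]
after L2 α=1/2: [197/2, 115, 381/4]
= [98, 115, 95]

(0,2) stack=L1,L2,L3; from [0,0,0]:
L1 α=1/2: [108, 57/2, 105/2]
L2 α=1/7: [834/7, 260/7, 552/7]
L3 α=1/2: [431/7, 984/7, 598/7]
= [62, 141, 85]


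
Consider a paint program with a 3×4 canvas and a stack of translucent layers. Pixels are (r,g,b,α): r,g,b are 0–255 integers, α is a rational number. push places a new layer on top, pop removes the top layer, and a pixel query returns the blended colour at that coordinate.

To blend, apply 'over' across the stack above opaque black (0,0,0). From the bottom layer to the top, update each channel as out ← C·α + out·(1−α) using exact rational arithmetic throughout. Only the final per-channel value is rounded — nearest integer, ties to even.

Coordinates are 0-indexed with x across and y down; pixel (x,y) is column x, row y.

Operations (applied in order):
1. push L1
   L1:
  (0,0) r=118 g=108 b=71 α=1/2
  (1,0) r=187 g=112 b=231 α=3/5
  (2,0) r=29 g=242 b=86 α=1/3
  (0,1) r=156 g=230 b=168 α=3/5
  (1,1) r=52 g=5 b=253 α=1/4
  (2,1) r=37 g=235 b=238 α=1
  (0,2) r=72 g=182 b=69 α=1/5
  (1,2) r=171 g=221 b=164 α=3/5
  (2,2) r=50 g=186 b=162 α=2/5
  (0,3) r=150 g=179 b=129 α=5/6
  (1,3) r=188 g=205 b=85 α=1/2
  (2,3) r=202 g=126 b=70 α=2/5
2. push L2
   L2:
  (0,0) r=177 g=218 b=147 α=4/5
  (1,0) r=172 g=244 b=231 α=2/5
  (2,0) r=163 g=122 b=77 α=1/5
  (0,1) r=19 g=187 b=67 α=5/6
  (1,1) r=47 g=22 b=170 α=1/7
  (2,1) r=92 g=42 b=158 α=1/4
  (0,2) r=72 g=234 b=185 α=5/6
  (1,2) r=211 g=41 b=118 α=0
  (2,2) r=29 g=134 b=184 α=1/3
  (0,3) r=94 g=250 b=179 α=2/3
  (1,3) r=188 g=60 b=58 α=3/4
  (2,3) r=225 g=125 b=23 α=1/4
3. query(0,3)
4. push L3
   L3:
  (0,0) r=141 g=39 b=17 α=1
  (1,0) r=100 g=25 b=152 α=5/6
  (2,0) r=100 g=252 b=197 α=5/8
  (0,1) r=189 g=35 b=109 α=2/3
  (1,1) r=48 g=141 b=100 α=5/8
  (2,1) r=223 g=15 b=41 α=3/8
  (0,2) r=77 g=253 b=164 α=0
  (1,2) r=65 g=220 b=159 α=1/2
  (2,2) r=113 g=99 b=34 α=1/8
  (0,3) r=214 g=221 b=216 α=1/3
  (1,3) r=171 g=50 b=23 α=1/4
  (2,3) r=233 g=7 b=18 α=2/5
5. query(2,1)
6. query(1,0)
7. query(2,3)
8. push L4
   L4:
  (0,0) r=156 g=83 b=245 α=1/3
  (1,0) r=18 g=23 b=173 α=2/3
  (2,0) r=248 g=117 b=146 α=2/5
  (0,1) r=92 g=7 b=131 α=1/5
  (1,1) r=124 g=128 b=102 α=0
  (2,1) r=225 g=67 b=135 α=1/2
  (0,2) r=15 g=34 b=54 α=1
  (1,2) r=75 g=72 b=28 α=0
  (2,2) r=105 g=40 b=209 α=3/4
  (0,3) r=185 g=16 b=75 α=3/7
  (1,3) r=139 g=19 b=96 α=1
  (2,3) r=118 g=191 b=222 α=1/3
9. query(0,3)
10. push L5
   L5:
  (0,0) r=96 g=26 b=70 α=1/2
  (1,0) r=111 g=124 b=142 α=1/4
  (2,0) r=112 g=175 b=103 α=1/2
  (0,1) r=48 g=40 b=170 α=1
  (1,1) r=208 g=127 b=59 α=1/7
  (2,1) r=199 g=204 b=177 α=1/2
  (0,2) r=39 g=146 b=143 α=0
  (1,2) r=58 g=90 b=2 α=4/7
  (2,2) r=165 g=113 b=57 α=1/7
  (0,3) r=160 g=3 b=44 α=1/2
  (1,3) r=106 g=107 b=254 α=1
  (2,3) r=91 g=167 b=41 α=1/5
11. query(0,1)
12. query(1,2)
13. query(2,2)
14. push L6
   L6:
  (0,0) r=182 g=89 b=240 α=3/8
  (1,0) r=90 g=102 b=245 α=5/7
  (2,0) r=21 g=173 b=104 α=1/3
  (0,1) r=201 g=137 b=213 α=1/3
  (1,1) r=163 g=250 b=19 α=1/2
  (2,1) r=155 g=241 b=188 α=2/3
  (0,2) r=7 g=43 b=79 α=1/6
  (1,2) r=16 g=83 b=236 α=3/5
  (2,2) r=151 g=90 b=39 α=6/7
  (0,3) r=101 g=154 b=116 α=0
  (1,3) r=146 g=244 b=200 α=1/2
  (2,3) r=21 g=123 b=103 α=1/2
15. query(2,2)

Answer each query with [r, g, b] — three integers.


(0,3) stack=L1,L2; from [0,0,0]:
+L1 (α=5/6) → [125, 895/6, 215/2]
+L2 (α=2/3) → [313/3, 3895/18, 931/6]
= [104, 216, 155]

at x=2,y=1 over L1,L2,L3:
+L1 (α=1) → [37, 235, 238]
+L2 (α=1/4) → [203/4, 747/4, 218]
+L3 (α=3/8) → [3691/32, 3915/32, 1213/8]
→ [115, 122, 152]

(1,0) stack=L1,L2,L3; from [0,0,0]:
L1 α=3/5: [561/5, 336/5, 693/5]
L2 α=2/5: [3403/25, 3448/25, 4389/25]
L3 α=5/6: [5301/50, 2191/50, 23389/150]
rounded: [106, 44, 156]

(2,3) stack=L1,L2,L3; from [0,0,0]:
L1 α=2/5: [404/5, 252/5, 28]
L2 α=1/4: [2337/20, 1381/20, 107/4]
L3 α=2/5: [16331/100, 4423/100, 93/4]
rounded: [163, 44, 23]

query (0,3) [L1,L2,L3,L4] — begin 0,0,0
after L1 α=5/6: [125, 895/6, 215/2]
after L2 α=2/3: [313/3, 3895/18, 931/6]
after L3 α=1/3: [1268/9, 5884/27, 1579/9]
after L4 α=3/7: [10067/63, 24832/189, 8341/63]
→ [160, 131, 132]

at x=0,y=1 over L1,L2,L3,L4,L5:
+L1 (α=3/5) → [468/5, 138, 504/5]
+L2 (α=5/6) → [943/30, 1073/6, 2179/30]
+L3 (α=2/3) → [12283/90, 1493/18, 8719/90]
+L4 (α=1/5) → [28706/225, 3049/45, 23333/225]
+L5 (α=1) → [48, 40, 170]
→ [48, 40, 170]

at x=1,y=2 over L1,L2,L3,L4,L5:
after L1 α=3/5: [513/5, 663/5, 492/5]
after L2 α=0: [513/5, 663/5, 492/5]
after L3 α=1/2: [419/5, 1763/10, 1287/10]
after L4 α=0: [419/5, 1763/10, 1287/10]
after L5 α=4/7: [2417/35, 8889/70, 563/10]
rounded: [69, 127, 56]

at x=2,y=2 over L1,L2,L3,L4,L5:
after L1 α=2/5: [20, 372/5, 324/5]
after L2 α=1/3: [23, 1414/15, 1568/15]
after L3 α=1/8: [137/4, 11383/120, 5743/60]
after L4 α=3/4: [1397/16, 25783/480, 43363/240]
after L5 α=1/7: [5511/56, 34823/560, 45643/280]
= [98, 62, 163]

at x=2,y=2 over L1,L2,L3,L4,L5,L6:
after L1 α=2/5: [20, 372/5, 324/5]
after L2 α=1/3: [23, 1414/15, 1568/15]
after L3 α=1/8: [137/4, 11383/120, 5743/60]
after L4 α=3/4: [1397/16, 25783/480, 43363/240]
after L5 α=1/7: [5511/56, 34823/560, 45643/280]
after L6 α=6/7: [56247/392, 337223/3920, 111163/1960]
= [143, 86, 57]


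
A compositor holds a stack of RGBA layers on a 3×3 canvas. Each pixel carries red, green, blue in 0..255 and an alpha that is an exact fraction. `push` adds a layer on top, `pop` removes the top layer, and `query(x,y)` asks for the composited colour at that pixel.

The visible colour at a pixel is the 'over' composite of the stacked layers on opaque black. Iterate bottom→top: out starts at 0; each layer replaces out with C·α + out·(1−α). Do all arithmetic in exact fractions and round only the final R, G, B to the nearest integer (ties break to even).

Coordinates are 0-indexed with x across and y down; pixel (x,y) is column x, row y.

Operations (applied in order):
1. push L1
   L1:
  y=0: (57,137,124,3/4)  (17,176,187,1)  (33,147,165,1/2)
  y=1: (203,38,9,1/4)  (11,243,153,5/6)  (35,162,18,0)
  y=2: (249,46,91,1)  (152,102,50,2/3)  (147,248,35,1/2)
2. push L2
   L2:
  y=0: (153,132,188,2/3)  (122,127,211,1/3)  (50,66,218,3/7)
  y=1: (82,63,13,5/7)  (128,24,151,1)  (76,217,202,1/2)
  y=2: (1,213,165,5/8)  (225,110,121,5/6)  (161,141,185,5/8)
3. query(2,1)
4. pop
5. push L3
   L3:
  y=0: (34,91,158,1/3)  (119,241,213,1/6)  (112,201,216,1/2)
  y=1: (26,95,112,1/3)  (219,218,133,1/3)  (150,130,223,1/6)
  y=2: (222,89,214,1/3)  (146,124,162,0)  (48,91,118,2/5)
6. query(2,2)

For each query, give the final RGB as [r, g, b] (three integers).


at x=2,y=1 over L1,L2:
L1 α=0: [0, 0, 0]
L2 α=1/2: [38, 217/2, 101]
= [38, 108, 101]

(2,2) stack=L1,L3; from [0,0,0]:
L1 α=1/2: [147/2, 124, 35/2]
L3 α=2/5: [633/10, 554/5, 577/10]
= [63, 111, 58]


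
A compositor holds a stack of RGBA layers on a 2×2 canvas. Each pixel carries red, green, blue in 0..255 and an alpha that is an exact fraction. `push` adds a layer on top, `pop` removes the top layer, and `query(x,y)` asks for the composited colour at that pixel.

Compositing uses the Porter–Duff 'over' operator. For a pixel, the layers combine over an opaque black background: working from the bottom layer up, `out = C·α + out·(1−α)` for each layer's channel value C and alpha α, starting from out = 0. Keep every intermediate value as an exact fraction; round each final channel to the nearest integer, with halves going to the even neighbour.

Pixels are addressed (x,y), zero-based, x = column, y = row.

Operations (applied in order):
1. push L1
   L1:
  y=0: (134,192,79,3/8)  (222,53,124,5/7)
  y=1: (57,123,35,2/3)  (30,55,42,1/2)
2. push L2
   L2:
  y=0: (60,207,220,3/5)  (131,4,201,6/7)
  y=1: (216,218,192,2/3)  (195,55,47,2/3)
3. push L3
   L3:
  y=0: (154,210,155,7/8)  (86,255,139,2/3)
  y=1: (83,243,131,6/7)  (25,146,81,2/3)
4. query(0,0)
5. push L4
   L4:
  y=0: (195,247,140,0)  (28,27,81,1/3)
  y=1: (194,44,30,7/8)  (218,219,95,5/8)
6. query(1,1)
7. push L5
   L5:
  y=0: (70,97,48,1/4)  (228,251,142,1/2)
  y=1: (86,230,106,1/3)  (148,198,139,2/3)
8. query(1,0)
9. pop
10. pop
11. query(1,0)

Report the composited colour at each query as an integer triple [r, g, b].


at x=0,y=0 over L1,L2,L3:
L1 α=3/8: [201/4, 72, 237/8]
L2 α=3/5: [561/10, 153, 2877/20]
L3 α=7/8: [11341/80, 1623/8, 24577/160]
rounded: [142, 203, 154]

query (1,1) [L1,L2,L3,L4] — begin 0,0,0
L1 α=1/2: [15, 55/2, 21]
L2 α=2/3: [135, 275/6, 115/3]
L3 α=2/3: [185/3, 2027/18, 601/9]
L4 α=5/8: [1275/8, 8597/48, 1013/12]
rounded: [159, 179, 84]

query (1,0) [L1,L2,L3,L4,L5] — begin 0,0,0
after L1 α=5/7: [1110/7, 265/7, 620/7]
after L2 α=6/7: [6612/49, 433/49, 9062/49]
after L3 α=2/3: [15040/147, 25423/147, 22684/147]
after L4 α=1/3: [34196/441, 54815/441, 57275/441]
after L5 α=1/2: [67372/441, 82753/441, 119897/882]
rounded: [153, 188, 136]

query (1,0) [L1,L2,L3] — begin 0,0,0
after L1 α=5/7: [1110/7, 265/7, 620/7]
after L2 α=6/7: [6612/49, 433/49, 9062/49]
after L3 α=2/3: [15040/147, 25423/147, 22684/147]
= [102, 173, 154]


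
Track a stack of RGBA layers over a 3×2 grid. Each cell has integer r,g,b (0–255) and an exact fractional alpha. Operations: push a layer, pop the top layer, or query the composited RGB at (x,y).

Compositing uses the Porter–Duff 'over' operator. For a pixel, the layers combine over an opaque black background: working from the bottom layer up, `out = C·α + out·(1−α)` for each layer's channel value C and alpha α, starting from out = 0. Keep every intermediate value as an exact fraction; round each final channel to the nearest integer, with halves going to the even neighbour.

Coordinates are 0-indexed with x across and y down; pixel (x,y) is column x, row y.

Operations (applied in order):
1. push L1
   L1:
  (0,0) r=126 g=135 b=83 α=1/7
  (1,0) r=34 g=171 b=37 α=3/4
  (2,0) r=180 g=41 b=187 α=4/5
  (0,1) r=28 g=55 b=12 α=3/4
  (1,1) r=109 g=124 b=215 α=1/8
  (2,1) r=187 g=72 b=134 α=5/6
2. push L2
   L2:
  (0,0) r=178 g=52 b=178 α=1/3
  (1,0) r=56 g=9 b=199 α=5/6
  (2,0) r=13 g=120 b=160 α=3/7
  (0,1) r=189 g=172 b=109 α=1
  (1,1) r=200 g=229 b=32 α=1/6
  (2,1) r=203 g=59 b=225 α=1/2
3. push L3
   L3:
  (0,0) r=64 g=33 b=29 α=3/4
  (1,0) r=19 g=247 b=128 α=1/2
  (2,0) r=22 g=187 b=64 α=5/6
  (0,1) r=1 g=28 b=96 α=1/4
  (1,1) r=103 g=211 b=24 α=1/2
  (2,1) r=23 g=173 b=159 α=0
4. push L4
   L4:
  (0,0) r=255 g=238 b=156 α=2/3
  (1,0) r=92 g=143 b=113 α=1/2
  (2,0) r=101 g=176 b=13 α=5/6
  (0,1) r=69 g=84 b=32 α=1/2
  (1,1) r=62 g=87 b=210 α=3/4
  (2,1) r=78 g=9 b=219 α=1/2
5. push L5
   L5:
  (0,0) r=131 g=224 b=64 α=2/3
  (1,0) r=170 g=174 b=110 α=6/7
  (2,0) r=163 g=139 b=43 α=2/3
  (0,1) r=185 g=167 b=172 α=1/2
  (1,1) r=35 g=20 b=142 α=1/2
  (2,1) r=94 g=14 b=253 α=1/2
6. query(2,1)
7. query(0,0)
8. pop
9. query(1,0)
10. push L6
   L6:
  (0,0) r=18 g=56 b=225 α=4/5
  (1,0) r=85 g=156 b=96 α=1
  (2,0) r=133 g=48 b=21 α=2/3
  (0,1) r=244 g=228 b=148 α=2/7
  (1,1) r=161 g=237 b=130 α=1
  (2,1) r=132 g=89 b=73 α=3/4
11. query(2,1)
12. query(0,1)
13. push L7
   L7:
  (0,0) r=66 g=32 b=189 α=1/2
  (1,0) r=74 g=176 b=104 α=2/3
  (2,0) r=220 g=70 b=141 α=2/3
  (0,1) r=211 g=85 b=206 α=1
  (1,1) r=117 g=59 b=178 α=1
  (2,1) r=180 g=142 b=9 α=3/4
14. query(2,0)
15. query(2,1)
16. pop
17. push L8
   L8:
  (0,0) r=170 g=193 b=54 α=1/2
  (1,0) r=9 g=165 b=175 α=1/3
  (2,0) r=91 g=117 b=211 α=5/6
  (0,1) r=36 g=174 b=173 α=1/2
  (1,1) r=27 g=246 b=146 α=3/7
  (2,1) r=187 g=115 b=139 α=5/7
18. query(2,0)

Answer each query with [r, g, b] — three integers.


at x=2,y=1 over L1,L2,L3,L4,L5:
after L1 α=5/6: [935/6, 60, 335/3]
after L2 α=1/2: [2153/12, 119/2, 505/3]
after L3 α=0: [2153/12, 119/2, 505/3]
after L4 α=1/2: [3089/24, 137/4, 581/3]
after L5 α=1/2: [5345/48, 193/8, 670/3]
= [111, 24, 223]

at x=0,y=0 over L1,L2,L3,L4,L5:
after L1 α=1/7: [18, 135/7, 83/7]
after L2 α=1/3: [214/3, 634/21, 1412/21]
after L3 α=3/4: [395/6, 2713/84, 3239/84]
after L4 α=2/3: [3455/18, 42697/252, 29447/252]
after L5 α=2/3: [8171/54, 155593/756, 61703/756]
= [151, 206, 82]

(1,0) stack=L1,L2,L3,L4; from [0,0,0]:
L1 α=3/4: [51/2, 513/4, 111/4]
L2 α=5/6: [611/12, 231/8, 4091/24]
L3 α=1/2: [839/24, 2207/16, 7163/48]
L4 α=1/2: [3047/48, 4495/32, 12587/96]
= [63, 140, 131]

at x=2,y=1 over L1,L2,L3,L4,L6:
L1 α=5/6: [935/6, 60, 335/3]
L2 α=1/2: [2153/12, 119/2, 505/3]
L3 α=0: [2153/12, 119/2, 505/3]
L4 α=1/2: [3089/24, 137/4, 581/3]
L6 α=3/4: [12593/96, 1205/16, 619/6]
→ [131, 75, 103]

query (0,1) [L1,L2,L3,L4,L6] — begin 0,0,0
after L1 α=3/4: [21, 165/4, 9]
after L2 α=1: [189, 172, 109]
after L3 α=1/4: [142, 136, 423/4]
after L4 α=1/2: [211/2, 110, 551/8]
after L6 α=2/7: [2031/14, 1006/7, 5123/56]
rounded: [145, 144, 91]

query (2,0) [L1,L2,L3,L4,L6,L7] — begin 0,0,0
L1 α=4/5: [144, 164/5, 748/5]
L2 α=3/7: [615/7, 2456/35, 5392/35]
L3 α=5/6: [1385/42, 11727/70, 8296/105]
L4 α=5/6: [22595/252, 73327/420, 15121/630]
L6 α=2/3: [89627/756, 113647/1260, 41581/1890]
L7 α=2/3: [422267/2268, 290047/3780, 574561/5670]
rounded: [186, 77, 101]

query (2,1) [L1,L2,L3,L4,L6,L7] — begin 0,0,0
after L1 α=5/6: [935/6, 60, 335/3]
after L2 α=1/2: [2153/12, 119/2, 505/3]
after L3 α=0: [2153/12, 119/2, 505/3]
after L4 α=1/2: [3089/24, 137/4, 581/3]
after L6 α=3/4: [12593/96, 1205/16, 619/6]
after L7 α=3/4: [64433/384, 8021/64, 781/24]
rounded: [168, 125, 33]

query (2,0) [L1,L2,L3,L4,L6,L8] — begin 0,0,0
after L1 α=4/5: [144, 164/5, 748/5]
after L2 α=3/7: [615/7, 2456/35, 5392/35]
after L3 α=5/6: [1385/42, 11727/70, 8296/105]
after L4 α=5/6: [22595/252, 73327/420, 15121/630]
after L6 α=2/3: [89627/756, 113647/1260, 41581/1890]
after L8 α=5/6: [433607/4536, 850747/7560, 2035531/11340]
→ [96, 113, 180]


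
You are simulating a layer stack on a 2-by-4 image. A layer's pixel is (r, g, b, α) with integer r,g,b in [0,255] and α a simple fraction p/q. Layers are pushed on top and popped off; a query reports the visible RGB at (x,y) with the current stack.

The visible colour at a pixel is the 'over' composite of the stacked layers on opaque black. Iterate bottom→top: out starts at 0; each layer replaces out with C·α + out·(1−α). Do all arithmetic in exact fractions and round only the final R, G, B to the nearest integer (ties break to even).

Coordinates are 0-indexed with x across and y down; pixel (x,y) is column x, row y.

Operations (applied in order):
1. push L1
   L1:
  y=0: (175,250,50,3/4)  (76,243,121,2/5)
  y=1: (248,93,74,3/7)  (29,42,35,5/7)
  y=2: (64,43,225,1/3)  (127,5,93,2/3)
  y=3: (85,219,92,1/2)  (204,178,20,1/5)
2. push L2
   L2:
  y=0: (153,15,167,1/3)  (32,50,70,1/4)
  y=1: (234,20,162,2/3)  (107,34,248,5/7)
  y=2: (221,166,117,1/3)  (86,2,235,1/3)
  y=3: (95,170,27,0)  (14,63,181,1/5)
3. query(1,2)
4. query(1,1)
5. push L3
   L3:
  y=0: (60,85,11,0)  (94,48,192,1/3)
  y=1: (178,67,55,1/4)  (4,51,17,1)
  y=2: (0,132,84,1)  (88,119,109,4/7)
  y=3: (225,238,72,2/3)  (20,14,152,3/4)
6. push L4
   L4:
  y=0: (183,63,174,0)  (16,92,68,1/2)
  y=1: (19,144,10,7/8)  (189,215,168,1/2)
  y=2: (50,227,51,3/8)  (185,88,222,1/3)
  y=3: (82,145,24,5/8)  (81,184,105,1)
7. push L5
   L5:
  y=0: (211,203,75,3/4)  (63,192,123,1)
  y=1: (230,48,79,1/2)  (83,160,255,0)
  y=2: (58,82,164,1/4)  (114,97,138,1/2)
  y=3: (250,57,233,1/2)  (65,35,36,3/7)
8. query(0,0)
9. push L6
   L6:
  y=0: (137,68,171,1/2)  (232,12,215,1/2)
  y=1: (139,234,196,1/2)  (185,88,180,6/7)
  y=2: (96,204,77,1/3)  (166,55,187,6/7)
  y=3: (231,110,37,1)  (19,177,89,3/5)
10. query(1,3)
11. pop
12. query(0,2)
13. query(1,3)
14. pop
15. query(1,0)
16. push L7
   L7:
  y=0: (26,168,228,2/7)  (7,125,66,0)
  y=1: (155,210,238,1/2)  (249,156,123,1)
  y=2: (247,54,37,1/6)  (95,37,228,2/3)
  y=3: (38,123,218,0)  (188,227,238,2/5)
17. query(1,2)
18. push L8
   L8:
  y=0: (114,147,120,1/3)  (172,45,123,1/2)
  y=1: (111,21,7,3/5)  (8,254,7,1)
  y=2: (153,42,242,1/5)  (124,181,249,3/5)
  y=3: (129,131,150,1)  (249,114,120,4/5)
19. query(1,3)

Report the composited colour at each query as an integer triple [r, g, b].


(1,2) stack=L1,L2; from [0,0,0]:
L1 α=2/3: [254/3, 10/3, 62]
L2 α=1/3: [766/9, 26/9, 359/3]
→ [85, 3, 120]

query (1,1) [L1,L2] — begin 0,0,0
+L1 (α=5/7) → [145/7, 30, 25]
+L2 (α=5/7) → [4035/49, 230/7, 1290/7]
= [82, 33, 184]

(0,0) stack=L1,L2,L3,L4,L5; from [0,0,0]:
after L1 α=3/4: [525/4, 375/2, 75/2]
after L2 α=1/3: [277/2, 130, 242/3]
after L3 α=0: [277/2, 130, 242/3]
after L4 α=0: [277/2, 130, 242/3]
after L5 α=3/4: [1543/8, 739/4, 917/12]
= [193, 185, 76]

(1,3) stack=L1,L2,L3,L4,L5,L6; from [0,0,0]:
L1 α=1/5: [204/5, 178/5, 4]
L2 α=1/5: [886/25, 1027/25, 197/5]
L3 α=3/4: [1193/50, 2077/100, 2477/20]
L4 α=1: [81, 184, 105]
L5 α=3/7: [519/7, 841/7, 528/7]
L6 α=3/5: [1437/35, 5399/35, 585/7]
= [41, 154, 84]

(0,2) stack=L1,L2,L3,L4,L5; from [0,0,0]:
after L1 α=1/3: [64/3, 43/3, 75]
after L2 α=1/3: [791/9, 584/9, 89]
after L3 α=1: [0, 132, 84]
after L4 α=3/8: [75/4, 1341/8, 573/8]
after L5 α=1/4: [457/16, 4679/32, 3031/32]
→ [29, 146, 95]

at x=1,y=3 over L1,L2,L3,L4,L5:
+L1 (α=1/5) → [204/5, 178/5, 4]
+L2 (α=1/5) → [886/25, 1027/25, 197/5]
+L3 (α=3/4) → [1193/50, 2077/100, 2477/20]
+L4 (α=1) → [81, 184, 105]
+L5 (α=3/7) → [519/7, 841/7, 528/7]
rounded: [74, 120, 75]

(1,0) stack=L1,L2,L3,L4; from [0,0,0]:
after L1 α=2/5: [152/5, 486/5, 242/5]
after L2 α=1/4: [154/5, 427/5, 269/5]
after L3 α=1/3: [778/15, 1094/15, 1498/15]
after L4 α=1/2: [509/15, 1237/15, 1259/15]
→ [34, 82, 84]

at x=1,y=2 over L1,L2,L3,L4,L7:
L1 α=2/3: [254/3, 10/3, 62]
L2 α=1/3: [766/9, 26/9, 359/3]
L3 α=4/7: [1822/21, 1454/21, 795/7]
L4 α=1/3: [7529/63, 4756/63, 1048/7]
L7 α=2/3: [19499/189, 9418/189, 4240/21]
→ [103, 50, 202]

(1,3) stack=L1,L2,L3,L4,L7,L8; from [0,0,0]:
+L1 (α=1/5) → [204/5, 178/5, 4]
+L2 (α=1/5) → [886/25, 1027/25, 197/5]
+L3 (α=3/4) → [1193/50, 2077/100, 2477/20]
+L4 (α=1) → [81, 184, 105]
+L7 (α=2/5) → [619/5, 1006/5, 791/5]
+L8 (α=4/5) → [5599/25, 3286/25, 3191/25]
rounded: [224, 131, 128]


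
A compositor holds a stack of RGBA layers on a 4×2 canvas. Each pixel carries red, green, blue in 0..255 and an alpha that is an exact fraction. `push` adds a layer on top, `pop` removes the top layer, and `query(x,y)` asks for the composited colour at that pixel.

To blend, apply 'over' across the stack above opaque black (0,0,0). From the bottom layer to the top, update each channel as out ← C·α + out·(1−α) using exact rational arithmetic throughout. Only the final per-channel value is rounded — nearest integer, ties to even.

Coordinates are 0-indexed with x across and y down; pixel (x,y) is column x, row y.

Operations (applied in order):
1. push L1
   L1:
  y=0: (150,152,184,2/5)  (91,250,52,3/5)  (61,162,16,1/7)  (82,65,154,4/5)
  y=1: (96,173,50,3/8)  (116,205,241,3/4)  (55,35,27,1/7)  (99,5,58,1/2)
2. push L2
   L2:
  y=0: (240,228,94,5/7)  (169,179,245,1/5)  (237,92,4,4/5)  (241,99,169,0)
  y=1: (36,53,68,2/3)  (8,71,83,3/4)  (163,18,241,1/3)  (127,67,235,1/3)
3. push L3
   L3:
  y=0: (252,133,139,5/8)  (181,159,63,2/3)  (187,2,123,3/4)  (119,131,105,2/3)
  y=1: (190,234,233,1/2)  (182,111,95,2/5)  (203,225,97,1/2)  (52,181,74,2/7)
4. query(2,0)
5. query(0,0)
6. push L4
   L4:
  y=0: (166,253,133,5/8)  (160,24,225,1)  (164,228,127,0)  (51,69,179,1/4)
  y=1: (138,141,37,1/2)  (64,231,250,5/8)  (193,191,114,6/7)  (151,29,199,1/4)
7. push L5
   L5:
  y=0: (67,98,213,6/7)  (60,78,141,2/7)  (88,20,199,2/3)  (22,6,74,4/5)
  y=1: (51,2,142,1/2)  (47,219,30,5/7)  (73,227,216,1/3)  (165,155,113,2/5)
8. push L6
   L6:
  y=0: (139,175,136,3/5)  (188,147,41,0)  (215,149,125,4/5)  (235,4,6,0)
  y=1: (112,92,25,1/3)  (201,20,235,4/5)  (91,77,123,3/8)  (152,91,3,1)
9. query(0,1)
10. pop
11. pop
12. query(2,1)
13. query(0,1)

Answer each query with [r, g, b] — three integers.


(2,0) stack=L1,L2,L3; from [0,0,0]:
+L1 (α=1/7) → [61/7, 162/7, 16/7]
+L2 (α=4/5) → [6697/35, 2738/35, 128/35]
+L3 (α=3/4) → [6583/35, 737/35, 13043/140]
→ [188, 21, 93]

query (0,0) [L1,L2,L3] — begin 0,0,0
L1 α=2/5: [60, 304/5, 368/5]
L2 α=5/7: [1320/7, 6308/35, 3086/35]
L3 α=5/8: [3195/14, 42199/280, 33583/280]
= [228, 151, 120]

at x=0,y=1 over L1,L2,L3,L4,L5,L6:
after L1 α=3/8: [36, 519/8, 75/4]
after L2 α=2/3: [36, 1367/24, 619/12]
after L3 α=1/2: [113, 6983/48, 3415/24]
after L4 α=1/2: [251/2, 13751/96, 4303/48]
after L5 α=1/2: [353/4, 13943/192, 11119/96]
after L6 α=1/3: [577/6, 22775/288, 12319/144]
→ [96, 79, 86]

query (2,1) [L1,L2,L3,L4] — begin 0,0,0
L1 α=1/7: [55/7, 5, 27/7]
L2 α=1/3: [417/7, 28/3, 1741/21]
L3 α=1/2: [919/7, 703/6, 1889/21]
L4 α=6/7: [9025/49, 7579/42, 16253/147]
= [184, 180, 111]

at x=0,y=1 over L1,L2,L3,L4:
+L1 (α=3/8) → [36, 519/8, 75/4]
+L2 (α=2/3) → [36, 1367/24, 619/12]
+L3 (α=1/2) → [113, 6983/48, 3415/24]
+L4 (α=1/2) → [251/2, 13751/96, 4303/48]
= [126, 143, 90]


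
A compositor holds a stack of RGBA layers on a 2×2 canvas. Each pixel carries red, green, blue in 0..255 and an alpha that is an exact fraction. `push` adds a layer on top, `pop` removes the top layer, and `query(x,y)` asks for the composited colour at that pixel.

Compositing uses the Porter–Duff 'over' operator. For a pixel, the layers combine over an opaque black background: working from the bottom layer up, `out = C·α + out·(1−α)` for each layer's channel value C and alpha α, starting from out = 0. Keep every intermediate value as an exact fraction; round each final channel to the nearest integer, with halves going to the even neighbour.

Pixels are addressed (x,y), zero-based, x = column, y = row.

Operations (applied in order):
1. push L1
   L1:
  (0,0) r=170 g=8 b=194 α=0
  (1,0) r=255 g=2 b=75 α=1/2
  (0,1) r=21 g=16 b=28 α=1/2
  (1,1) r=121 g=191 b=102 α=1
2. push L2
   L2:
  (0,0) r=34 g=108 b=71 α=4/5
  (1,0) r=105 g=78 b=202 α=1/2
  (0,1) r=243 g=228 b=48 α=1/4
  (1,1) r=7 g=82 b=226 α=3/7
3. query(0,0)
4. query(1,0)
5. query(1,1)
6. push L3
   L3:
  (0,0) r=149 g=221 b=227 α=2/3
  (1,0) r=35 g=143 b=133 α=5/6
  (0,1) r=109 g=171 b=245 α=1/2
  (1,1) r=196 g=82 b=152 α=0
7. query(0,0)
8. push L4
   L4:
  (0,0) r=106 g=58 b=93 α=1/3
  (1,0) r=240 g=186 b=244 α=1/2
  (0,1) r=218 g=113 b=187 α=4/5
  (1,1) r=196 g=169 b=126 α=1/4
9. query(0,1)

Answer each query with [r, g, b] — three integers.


at x=0,y=0 over L1,L2:
after L1 α=0: [0, 0, 0]
after L2 α=4/5: [136/5, 432/5, 284/5]
rounded: [27, 86, 57]

(1,0) stack=L1,L2; from [0,0,0]:
L1 α=1/2: [255/2, 1, 75/2]
L2 α=1/2: [465/4, 79/2, 479/4]
→ [116, 40, 120]

(1,1) stack=L1,L2; from [0,0,0]:
L1 α=1: [121, 191, 102]
L2 α=3/7: [505/7, 1010/7, 1086/7]
rounded: [72, 144, 155]

at x=0,y=0 over L1,L2,L3:
after L1 α=0: [0, 0, 0]
after L2 α=4/5: [136/5, 432/5, 284/5]
after L3 α=2/3: [542/5, 2642/15, 2554/15]
= [108, 176, 170]

(0,1) stack=L1,L2,L3,L4; from [0,0,0]:
+L1 (α=1/2) → [21/2, 8, 14]
+L2 (α=1/4) → [549/8, 63, 45/2]
+L3 (α=1/2) → [1421/16, 117, 535/4]
+L4 (α=4/5) → [15373/80, 569/5, 3527/20]
→ [192, 114, 176]


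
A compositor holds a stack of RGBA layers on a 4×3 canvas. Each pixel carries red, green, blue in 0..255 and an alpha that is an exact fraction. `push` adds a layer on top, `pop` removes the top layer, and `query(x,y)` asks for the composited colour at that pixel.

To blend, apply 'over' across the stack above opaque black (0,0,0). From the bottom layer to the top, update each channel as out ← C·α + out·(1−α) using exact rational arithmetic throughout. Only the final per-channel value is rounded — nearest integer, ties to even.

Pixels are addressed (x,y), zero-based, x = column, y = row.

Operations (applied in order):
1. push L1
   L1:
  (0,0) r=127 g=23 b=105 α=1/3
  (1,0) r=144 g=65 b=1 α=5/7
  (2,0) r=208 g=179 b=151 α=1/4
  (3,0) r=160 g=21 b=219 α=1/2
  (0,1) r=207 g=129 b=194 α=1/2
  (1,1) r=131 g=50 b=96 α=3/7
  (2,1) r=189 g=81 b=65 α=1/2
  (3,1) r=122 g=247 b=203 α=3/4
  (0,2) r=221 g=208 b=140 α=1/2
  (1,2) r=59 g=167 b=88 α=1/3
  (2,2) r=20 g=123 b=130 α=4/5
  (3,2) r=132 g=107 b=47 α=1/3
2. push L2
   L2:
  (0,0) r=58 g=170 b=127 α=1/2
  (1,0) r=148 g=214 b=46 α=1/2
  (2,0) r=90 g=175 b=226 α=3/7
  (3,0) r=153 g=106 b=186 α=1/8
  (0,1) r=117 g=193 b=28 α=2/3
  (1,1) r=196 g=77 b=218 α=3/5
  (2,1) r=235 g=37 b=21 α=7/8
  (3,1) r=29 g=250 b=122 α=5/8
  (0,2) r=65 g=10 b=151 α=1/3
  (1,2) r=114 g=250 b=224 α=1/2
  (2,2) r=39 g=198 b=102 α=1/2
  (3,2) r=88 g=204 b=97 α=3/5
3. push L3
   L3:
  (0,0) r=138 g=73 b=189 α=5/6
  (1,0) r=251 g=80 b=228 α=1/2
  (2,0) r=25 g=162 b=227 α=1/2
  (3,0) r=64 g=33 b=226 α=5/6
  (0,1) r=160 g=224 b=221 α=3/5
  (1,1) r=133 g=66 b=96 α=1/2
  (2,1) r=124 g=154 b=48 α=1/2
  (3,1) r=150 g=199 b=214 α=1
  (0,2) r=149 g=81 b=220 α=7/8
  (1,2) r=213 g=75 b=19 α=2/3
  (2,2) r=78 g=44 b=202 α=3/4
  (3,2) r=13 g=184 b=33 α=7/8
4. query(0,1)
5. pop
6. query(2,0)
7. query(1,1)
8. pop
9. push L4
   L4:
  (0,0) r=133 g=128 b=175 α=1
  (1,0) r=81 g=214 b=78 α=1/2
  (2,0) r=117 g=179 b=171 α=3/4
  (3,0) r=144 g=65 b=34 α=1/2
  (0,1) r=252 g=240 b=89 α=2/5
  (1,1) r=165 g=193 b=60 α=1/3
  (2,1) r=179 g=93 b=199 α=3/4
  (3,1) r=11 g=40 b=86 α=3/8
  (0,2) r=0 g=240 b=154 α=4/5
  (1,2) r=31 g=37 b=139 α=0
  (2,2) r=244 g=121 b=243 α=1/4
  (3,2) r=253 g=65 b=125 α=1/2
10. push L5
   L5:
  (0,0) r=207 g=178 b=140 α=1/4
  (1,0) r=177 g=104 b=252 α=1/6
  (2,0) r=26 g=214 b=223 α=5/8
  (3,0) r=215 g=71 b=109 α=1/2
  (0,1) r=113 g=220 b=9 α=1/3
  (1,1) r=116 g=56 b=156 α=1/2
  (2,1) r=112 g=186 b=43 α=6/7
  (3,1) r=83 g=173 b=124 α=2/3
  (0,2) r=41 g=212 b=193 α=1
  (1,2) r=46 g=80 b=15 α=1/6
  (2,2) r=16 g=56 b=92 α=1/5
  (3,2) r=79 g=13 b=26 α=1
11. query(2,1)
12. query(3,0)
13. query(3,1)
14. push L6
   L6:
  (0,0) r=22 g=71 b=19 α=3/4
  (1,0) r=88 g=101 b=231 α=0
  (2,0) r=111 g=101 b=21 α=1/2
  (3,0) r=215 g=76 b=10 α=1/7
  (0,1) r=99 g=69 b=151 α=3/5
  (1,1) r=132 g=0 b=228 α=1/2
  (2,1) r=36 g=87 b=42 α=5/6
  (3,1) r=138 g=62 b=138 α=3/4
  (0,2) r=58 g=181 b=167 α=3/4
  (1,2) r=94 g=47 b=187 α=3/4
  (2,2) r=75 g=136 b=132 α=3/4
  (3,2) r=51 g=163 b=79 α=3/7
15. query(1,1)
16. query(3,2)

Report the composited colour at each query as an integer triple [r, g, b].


query (0,1) [L1,L2,L3] — begin 0,0,0
L1 α=1/2: [207/2, 129/2, 97]
L2 α=2/3: [225/2, 901/6, 51]
L3 α=3/5: [141, 2917/15, 153]
rounded: [141, 194, 153]

at x=2,y=0 over L1,L2:
L1 α=1/4: [52, 179/4, 151/4]
L2 α=3/7: [478/7, 704/7, 829/7]
rounded: [68, 101, 118]

query (1,1) [L1,L2] — begin 0,0,0
L1 α=3/7: [393/7, 150/7, 288/7]
L2 α=3/5: [4902/35, 1917/35, 5154/35]
rounded: [140, 55, 147]

query (2,1) [L1,L4,L5] — begin 0,0,0
L1 α=1/2: [189/2, 81/2, 65/2]
L4 α=3/4: [1263/8, 639/8, 1259/8]
L5 α=6/7: [6639/56, 9567/56, 3323/56]
→ [119, 171, 59]

query (3,0) [L1,L4,L5] — begin 0,0,0
L1 α=1/2: [80, 21/2, 219/2]
L4 α=1/2: [112, 151/4, 287/4]
L5 α=1/2: [327/2, 435/8, 723/8]
rounded: [164, 54, 90]

at x=3,y=1 over L1,L4,L5:
+L1 (α=3/4) → [183/2, 741/4, 609/4]
+L4 (α=3/8) → [981/16, 4185/32, 4077/32]
+L5 (α=2/3) → [3637/48, 15257/96, 12013/96]
= [76, 159, 125]

at x=1,y=1 over L1,L4,L5,L6:
L1 α=3/7: [393/7, 150/7, 288/7]
L4 α=1/3: [647/7, 1651/21, 332/7]
L5 α=1/2: [1459/14, 2827/42, 712/7]
L6 α=1/2: [3307/28, 2827/84, 1154/7]
rounded: [118, 34, 165]

query (3,2) [L1,L4,L5,L6] — begin 0,0,0
after L1 α=1/3: [44, 107/3, 47/3]
after L4 α=1/2: [297/2, 151/3, 211/3]
after L5 α=1: [79, 13, 26]
after L6 α=3/7: [67, 541/7, 341/7]
= [67, 77, 49]


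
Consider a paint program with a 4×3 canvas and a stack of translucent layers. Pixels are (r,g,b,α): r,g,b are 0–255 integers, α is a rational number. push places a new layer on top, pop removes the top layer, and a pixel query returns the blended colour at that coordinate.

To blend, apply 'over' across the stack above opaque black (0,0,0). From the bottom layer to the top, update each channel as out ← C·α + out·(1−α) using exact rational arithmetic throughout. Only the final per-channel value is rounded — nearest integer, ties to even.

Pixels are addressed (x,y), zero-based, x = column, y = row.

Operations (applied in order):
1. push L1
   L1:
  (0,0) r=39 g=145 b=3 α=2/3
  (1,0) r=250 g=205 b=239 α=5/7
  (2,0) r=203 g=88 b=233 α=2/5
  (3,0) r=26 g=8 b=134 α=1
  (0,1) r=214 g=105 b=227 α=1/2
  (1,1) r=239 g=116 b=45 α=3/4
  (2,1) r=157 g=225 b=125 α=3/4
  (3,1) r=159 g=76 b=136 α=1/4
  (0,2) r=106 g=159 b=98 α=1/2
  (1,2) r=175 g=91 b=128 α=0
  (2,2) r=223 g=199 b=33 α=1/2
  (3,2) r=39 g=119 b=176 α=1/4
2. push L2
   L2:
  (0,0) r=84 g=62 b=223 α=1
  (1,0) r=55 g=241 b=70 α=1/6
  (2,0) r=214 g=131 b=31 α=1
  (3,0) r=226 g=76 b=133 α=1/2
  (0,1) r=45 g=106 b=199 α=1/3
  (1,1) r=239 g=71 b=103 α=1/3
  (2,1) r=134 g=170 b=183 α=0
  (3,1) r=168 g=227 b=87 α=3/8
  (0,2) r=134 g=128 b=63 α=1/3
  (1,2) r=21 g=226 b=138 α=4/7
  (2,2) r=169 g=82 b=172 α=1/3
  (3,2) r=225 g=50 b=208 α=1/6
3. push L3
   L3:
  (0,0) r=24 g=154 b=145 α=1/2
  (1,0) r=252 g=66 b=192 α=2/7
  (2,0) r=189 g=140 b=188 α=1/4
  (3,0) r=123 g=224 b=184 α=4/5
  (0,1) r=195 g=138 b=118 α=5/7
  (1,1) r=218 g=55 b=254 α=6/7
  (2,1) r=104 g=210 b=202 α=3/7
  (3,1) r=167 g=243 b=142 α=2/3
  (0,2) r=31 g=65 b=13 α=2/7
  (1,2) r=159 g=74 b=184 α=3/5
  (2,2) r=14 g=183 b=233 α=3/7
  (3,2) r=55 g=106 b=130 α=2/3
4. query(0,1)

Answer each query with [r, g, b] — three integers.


at x=0,y=1 over L1,L2,L3:
+L1 (α=1/2) → [107, 105/2, 227/2]
+L2 (α=1/3) → [259/3, 211/3, 142]
+L3 (α=5/7) → [3443/21, 356/3, 874/7]
rounded: [164, 119, 125]


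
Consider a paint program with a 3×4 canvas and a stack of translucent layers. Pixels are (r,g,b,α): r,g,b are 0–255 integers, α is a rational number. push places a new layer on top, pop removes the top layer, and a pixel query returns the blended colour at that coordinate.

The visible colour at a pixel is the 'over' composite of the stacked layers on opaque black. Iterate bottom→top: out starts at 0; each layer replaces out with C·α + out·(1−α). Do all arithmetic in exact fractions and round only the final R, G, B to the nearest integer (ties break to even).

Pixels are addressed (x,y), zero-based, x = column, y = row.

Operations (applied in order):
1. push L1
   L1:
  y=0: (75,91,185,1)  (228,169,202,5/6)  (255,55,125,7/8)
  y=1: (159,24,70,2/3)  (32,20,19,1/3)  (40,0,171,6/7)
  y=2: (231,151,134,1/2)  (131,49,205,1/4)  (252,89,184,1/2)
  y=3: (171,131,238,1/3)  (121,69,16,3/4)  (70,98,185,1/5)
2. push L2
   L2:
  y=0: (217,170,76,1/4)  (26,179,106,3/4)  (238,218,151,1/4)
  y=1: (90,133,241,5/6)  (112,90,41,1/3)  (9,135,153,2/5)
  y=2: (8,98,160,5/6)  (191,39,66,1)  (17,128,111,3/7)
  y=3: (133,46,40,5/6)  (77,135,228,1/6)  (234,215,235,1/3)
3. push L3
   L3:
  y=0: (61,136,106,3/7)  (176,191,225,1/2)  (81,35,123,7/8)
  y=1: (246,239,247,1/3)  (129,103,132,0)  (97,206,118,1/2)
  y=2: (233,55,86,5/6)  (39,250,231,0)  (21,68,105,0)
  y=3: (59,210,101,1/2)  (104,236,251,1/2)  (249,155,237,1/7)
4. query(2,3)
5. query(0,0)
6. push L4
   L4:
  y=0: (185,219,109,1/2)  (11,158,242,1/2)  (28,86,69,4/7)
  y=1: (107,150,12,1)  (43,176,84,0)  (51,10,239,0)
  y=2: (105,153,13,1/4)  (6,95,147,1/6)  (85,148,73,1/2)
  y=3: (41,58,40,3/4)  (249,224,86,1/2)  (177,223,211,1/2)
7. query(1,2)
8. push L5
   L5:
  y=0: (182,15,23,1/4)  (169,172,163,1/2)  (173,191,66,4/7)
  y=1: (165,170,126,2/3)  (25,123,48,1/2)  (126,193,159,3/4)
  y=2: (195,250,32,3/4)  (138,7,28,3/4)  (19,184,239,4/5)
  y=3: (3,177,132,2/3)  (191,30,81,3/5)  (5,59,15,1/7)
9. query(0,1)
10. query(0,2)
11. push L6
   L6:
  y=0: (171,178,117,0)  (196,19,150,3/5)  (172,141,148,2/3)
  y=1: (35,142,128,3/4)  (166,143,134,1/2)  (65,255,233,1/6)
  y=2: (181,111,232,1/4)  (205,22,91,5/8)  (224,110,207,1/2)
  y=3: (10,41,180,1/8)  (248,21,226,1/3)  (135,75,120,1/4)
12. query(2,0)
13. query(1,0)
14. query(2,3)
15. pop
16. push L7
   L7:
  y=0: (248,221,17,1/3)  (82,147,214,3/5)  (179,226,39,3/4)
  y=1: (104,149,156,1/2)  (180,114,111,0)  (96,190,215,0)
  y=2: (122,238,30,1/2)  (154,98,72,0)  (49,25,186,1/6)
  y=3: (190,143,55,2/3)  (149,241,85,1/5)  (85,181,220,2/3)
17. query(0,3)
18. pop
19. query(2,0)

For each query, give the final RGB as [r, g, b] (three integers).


(2,3) stack=L1,L2,L3; from [0,0,0]:
L1 α=1/5: [14, 98/5, 37]
L2 α=1/3: [262/3, 1271/15, 103]
L3 α=1/7: [773/7, 3317/35, 855/7]
= [110, 95, 122]

at x=0,y=0 over L1,L2,L3:
L1 α=1: [75, 91, 185]
L2 α=1/4: [221/2, 443/4, 631/4]
L3 α=3/7: [625/7, 851/7, 949/7]
= [89, 122, 136]

query (1,2) [L1,L2,L3,L4] — begin 0,0,0
+L1 (α=1/4) → [131/4, 49/4, 205/4]
+L2 (α=1) → [191, 39, 66]
+L3 (α=0) → [191, 39, 66]
+L4 (α=1/6) → [961/6, 145/3, 159/2]
→ [160, 48, 80]

query (0,1) [L1,L2,L3,L4,L5] — begin 0,0,0
+L1 (α=2/3) → [106, 16, 140/3]
+L2 (α=5/6) → [278/3, 227/2, 3755/18]
+L3 (α=1/3) → [1294/9, 466/3, 5978/27]
+L4 (α=1) → [107, 150, 12]
+L5 (α=2/3) → [437/3, 490/3, 88]
→ [146, 163, 88]

(0,2) stack=L1,L2,L3,L4,L5; from [0,0,0]:
L1 α=1/2: [231/2, 151/2, 67]
L2 α=5/6: [311/12, 377/4, 289/2]
L3 α=5/6: [14291/72, 1477/24, 383/4]
L4 α=1/4: [16811/96, 2701/32, 1201/16]
L5 α=3/4: [72971/384, 26701/128, 2737/64]
→ [190, 209, 43]

(2,0) stack=L1,L2,L3,L4,L5,L6; from [0,0,0]:
+L1 (α=7/8) → [1785/8, 385/8, 875/8]
+L2 (α=1/4) → [7259/32, 2899/32, 3833/32]
+L3 (α=7/8) → [25403/256, 10739/256, 31385/256]
+L4 (α=4/7) → [14983/256, 17183/256, 164811/1792]
+L5 (α=4/7) → [222101/1792, 247133/1792, 967521/12544]
+L6 (α=2/3) → [838549/5376, 752477/5376, 4680545/37632]
rounded: [156, 140, 124]

query (1,0) [L1,L2,L3,L4,L5,L6] — begin 0,0,0
after L1 α=5/6: [190, 845/6, 505/3]
after L2 α=3/4: [67, 4067/24, 1459/12]
after L3 α=1/2: [243/2, 8651/48, 4159/24]
after L4 α=1/2: [265/4, 16235/96, 9967/48]
after L5 α=1/2: [941/8, 32747/192, 17791/96]
after L6 α=3/5: [3293/20, 38219/480, 39391/240]
rounded: [165, 80, 164]

at x=2,y=3 over L1,L2,L3,L4,L5,L6:
+L1 (α=1/5) → [14, 98/5, 37]
+L2 (α=1/3) → [262/3, 1271/15, 103]
+L3 (α=1/7) → [773/7, 3317/35, 855/7]
+L4 (α=1/2) → [1006/7, 5561/35, 1166/7]
+L5 (α=1/7) → [6071/49, 35431/245, 7101/49]
+L6 (α=1/4) → [6207/49, 31167/245, 27183/196]
= [127, 127, 139]

at x=0,y=3 over L1,L2,L3,L4,L5,L7:
L1 α=1/3: [57, 131/3, 238/3]
L2 α=5/6: [361/3, 821/18, 419/9]
L3 α=1/2: [269/3, 4601/36, 664/9]
L4 α=3/4: [319/6, 10865/144, 436/9]
L5 α=2/3: [355/18, 61841/432, 2812/27]
L7 α=2/3: [7195/54, 185393/1296, 5782/81]
= [133, 143, 71]

(2,0) stack=L1,L2,L3,L4,L5; from [0,0,0]:
+L1 (α=7/8) → [1785/8, 385/8, 875/8]
+L2 (α=1/4) → [7259/32, 2899/32, 3833/32]
+L3 (α=7/8) → [25403/256, 10739/256, 31385/256]
+L4 (α=4/7) → [14983/256, 17183/256, 164811/1792]
+L5 (α=4/7) → [222101/1792, 247133/1792, 967521/12544]
= [124, 138, 77]
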